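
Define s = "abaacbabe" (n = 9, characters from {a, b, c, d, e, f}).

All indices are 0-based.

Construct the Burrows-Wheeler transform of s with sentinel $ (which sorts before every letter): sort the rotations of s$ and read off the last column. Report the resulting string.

eb$baacaab

rank  rotation    last
    0  $abaacbabe  e
    1  aacbabe$ab  b
    2  abaacbabe$  $
    3  abe$abaacb  b
    4  acbabe$aba  a
    5  baacbabe$a  a
    6  babe$abaac  c
    7  be$abaacba  a
    8  cbabe$abaa  a
    9  e$abaacbab  b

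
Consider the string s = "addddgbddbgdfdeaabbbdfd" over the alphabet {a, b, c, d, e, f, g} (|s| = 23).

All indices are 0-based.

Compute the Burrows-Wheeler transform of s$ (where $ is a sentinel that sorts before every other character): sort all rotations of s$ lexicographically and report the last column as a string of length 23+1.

rank  rotation                  last
    0  $addddgbddbgdfdeaabbbdfd  d
    1  aabbbdfd$addddgbddbgdfde  e
    2  abbbdfd$addddgbddbgdfdea  a
    3  addddgbddbgdfdeaabbbdfd$  $
    4  bbbdfd$addddgbddbgdfdeaa  a
    5  bbdfd$addddgbddbgdfdeaab  b
    6  bddbgdfdeaabbbdfd$addddg  g
    7  bdfd$addddgbddbgdfdeaabb  b
    8  bgdfdeaabbbdfd$addddgbdd  d
    9  d$addddgbddbgdfdeaabbbdf  f
   10  dbgdfdeaabbbdfd$addddgbd  d
   11  ddbgdfdeaabbbdfd$addddgb  b
   12  ddddgbddbgdfdeaabbbdfd$a  a
   13  dddgbddbgdfdeaabbbdfd$ad  d
   14  ddgbddbgdfdeaabbbdfd$add  d
   15  deaabbbdfd$addddgbddbgdf  f
   16  dfd$addddgbddbgdfdeaabbb  b
   17  dfdeaabbbdfd$addddgbddbg  g
   18  dgbddbgdfdeaabbbdfd$addd  d
   19  eaabbbdfd$addddgbddbgdfd  d
   20  fd$addddgbddbgdfdeaabbbd  d
   21  fdeaabbbdfd$addddgbddbgd  d
   22  gbddbgdfdeaabbbdfd$adddd  d
   23  gdfdeaabbbdfd$addddgbddb  b

dea$abgbdfdbaddfbgdddddb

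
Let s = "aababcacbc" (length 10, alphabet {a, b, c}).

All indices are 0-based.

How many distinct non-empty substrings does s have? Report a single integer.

rank→(start, suffix):
  0 → (0, 'aababcacbc')
  1 → (1, 'ababcacbc')
  2 → (3, 'abcacbc')
  3 → (6, 'acbc')
  4 → (2, 'babcacbc')
  5 → (8, 'bc')
  6 → (4, 'bcacbc')
  7 → (9, 'c')
  8 → (5, 'cacbc')
  9 → (7, 'cbc')

SA = [0, 1, 3, 6, 2, 8, 4, 9, 5, 7]
i: (SA[i-1],SA[i]) lcp shared
  1: (0,1) 1 'a'
  2: (1,3) 2 'ab'
  3: (3,6) 1 'a'
  4: (6,2) 0 ''
  5: (2,8) 1 'b'
  6: (8,4) 2 'bc'
  7: (4,9) 0 ''
  8: (9,5) 1 'c'
  9: (5,7) 1 'c'

n(n+1)/2 = 10·11/2 = 55
Σ LCP = 0 + 1 + 2 + 1 + 0 + 1 + 2 + 0 + 1 + 1 = 9
distinct = 55 − 9 = 46

46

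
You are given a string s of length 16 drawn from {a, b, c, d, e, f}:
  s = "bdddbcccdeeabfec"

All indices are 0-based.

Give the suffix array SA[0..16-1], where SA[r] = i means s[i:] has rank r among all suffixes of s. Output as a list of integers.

sorted suffixes:
  #0 SA[0]=11  'abfec'
  #1 SA[1]=4  'bcccdeeabfec'
  #2 SA[2]=0  'bdddbcccdeeabfec'
  #3 SA[3]=12  'bfec'
  #4 SA[4]=15  'c'
  #5 SA[5]=5  'cccdeeabfec'
  #6 SA[6]=6  'ccdeeabfec'
  #7 SA[7]=7  'cdeeabfec'
  #8 SA[8]=3  'dbcccdeeabfec'
  #9 SA[9]=2  'ddbcccdeeabfec'
  #10 SA[10]=1  'dddbcccdeeabfec'
  #11 SA[11]=8  'deeabfec'
  #12 SA[12]=10  'eabfec'
  #13 SA[13]=14  'ec'
  #14 SA[14]=9  'eeabfec'
  #15 SA[15]=13  'fec'

[11, 4, 0, 12, 15, 5, 6, 7, 3, 2, 1, 8, 10, 14, 9, 13]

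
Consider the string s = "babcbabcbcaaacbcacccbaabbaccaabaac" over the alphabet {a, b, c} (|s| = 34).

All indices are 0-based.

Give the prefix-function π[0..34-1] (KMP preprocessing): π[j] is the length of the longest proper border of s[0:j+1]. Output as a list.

[0, 0, 1, 0, 1, 2, 3, 4, 5, 0, 0, 0, 0, 0, 1, 0, 0, 0, 0, 0, 1, 2, 0, 1, 1, 2, 0, 0, 0, 0, 1, 2, 0, 0]

π[0] = 0
j=1 s[j]='a': π[1]=0 (border '')
j=2 s[j]='b': π[2]=1 (border 'b')
j=3 s[j]='c': k: 1→0; π[3]=0 (border '')
j=4 s[j]='b': π[4]=1 (border 'b')
j=5 s[j]='a': π[5]=2 (border 'ba')
j=6 s[j]='b': π[6]=3 (border 'bab')
j=7 s[j]='c': π[7]=4 (border 'babc')
j=8 s[j]='b': π[8]=5 (border 'babcb')
j=9 s[j]='c': k: 5→1→0; π[9]=0 (border '')
j=10 s[j]='a': π[10]=0 (border '')
j=11 s[j]='a': π[11]=0 (border '')
j=12 s[j]='a': π[12]=0 (border '')
j=13 s[j]='c': π[13]=0 (border '')
j=14 s[j]='b': π[14]=1 (border 'b')
j=15 s[j]='c': k: 1→0; π[15]=0 (border '')
j=16 s[j]='a': π[16]=0 (border '')
j=17 s[j]='c': π[17]=0 (border '')
j=18 s[j]='c': π[18]=0 (border '')
j=19 s[j]='c': π[19]=0 (border '')
j=20 s[j]='b': π[20]=1 (border 'b')
j=21 s[j]='a': π[21]=2 (border 'ba')
j=22 s[j]='a': k: 2→0; π[22]=0 (border '')
j=23 s[j]='b': π[23]=1 (border 'b')
j=24 s[j]='b': k: 1→0; π[24]=1 (border 'b')
j=25 s[j]='a': π[25]=2 (border 'ba')
j=26 s[j]='c': k: 2→0; π[26]=0 (border '')
j=27 s[j]='c': π[27]=0 (border '')
j=28 s[j]='a': π[28]=0 (border '')
j=29 s[j]='a': π[29]=0 (border '')
j=30 s[j]='b': π[30]=1 (border 'b')
j=31 s[j]='a': π[31]=2 (border 'ba')
j=32 s[j]='a': k: 2→0; π[32]=0 (border '')
j=33 s[j]='c': π[33]=0 (border '')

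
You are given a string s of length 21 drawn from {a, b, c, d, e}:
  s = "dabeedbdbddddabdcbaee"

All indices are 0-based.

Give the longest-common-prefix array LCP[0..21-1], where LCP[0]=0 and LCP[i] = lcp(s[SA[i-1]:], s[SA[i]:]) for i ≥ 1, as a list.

rank→(start, suffix):
  0 → (13, 'abdcbaee')
  1 → (1, 'abeedbdbddddabdcbaee')
  2 → (18, 'aee')
  3 → (17, 'baee')
  4 → (6, 'bdbddddabdcbaee')
  5 → (14, 'bdcbaee')
  6 → (8, 'bddddabdcbaee')
  7 → (2, 'beedbdbddddabdcbaee')
  8 → (16, 'cbaee')
  9 → (12, 'dabdcbaee')
  10 → (0, 'dabeedbdbddddabdcbaee')
  11 → (5, 'dbdbddddabdcbaee')
  12 → (7, 'dbddddabdcbaee')
  13 → (15, 'dcbaee')
  14 → (11, 'ddabdcbaee')
  15 → (10, 'dddabdcbaee')
  16 → (9, 'ddddabdcbaee')
  17 → (20, 'e')
  18 → (4, 'edbdbddddabdcbaee')
  19 → (19, 'ee')
  20 → (3, 'eedbdbddddabdcbaee')

SA = [13, 1, 18, 17, 6, 14, 8, 2, 16, 12, 0, 5, 7, 15, 11, 10, 9, 20, 4, 19, 3]
[i] adj suffixes → lcp
  [1] 13/1 → 2 ('ab')
  [2] 1/18 → 1 ('a')
  [3] 18/17 → 0 ('')
  [4] 17/6 → 1 ('b')
  [5] 6/14 → 2 ('bd')
  [6] 14/8 → 2 ('bd')
  [7] 8/2 → 1 ('b')
  [8] 2/16 → 0 ('')
  [9] 16/12 → 0 ('')
  [10] 12/0 → 3 ('dab')
  [11] 0/5 → 1 ('d')
  [12] 5/7 → 3 ('dbd')
  [13] 7/15 → 1 ('d')
  [14] 15/11 → 1 ('d')
  [15] 11/10 → 2 ('dd')
  [16] 10/9 → 3 ('ddd')
  [17] 9/20 → 0 ('')
  [18] 20/4 → 1 ('e')
  [19] 4/19 → 1 ('e')
  [20] 19/3 → 2 ('ee')

[0, 2, 1, 0, 1, 2, 2, 1, 0, 0, 3, 1, 3, 1, 1, 2, 3, 0, 1, 1, 2]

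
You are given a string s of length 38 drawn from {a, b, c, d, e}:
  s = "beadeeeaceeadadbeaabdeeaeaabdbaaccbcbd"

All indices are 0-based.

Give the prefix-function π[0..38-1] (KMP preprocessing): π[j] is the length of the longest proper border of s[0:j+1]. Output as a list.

π[0] = 0
j=1 s[j]='e': π[1]=0 (border '')
j=2 s[j]='a': π[2]=0 (border '')
j=3 s[j]='d': π[3]=0 (border '')
j=4 s[j]='e': π[4]=0 (border '')
j=5 s[j]='e': π[5]=0 (border '')
j=6 s[j]='e': π[6]=0 (border '')
j=7 s[j]='a': π[7]=0 (border '')
j=8 s[j]='c': π[8]=0 (border '')
j=9 s[j]='e': π[9]=0 (border '')
j=10 s[j]='e': π[10]=0 (border '')
j=11 s[j]='a': π[11]=0 (border '')
j=12 s[j]='d': π[12]=0 (border '')
j=13 s[j]='a': π[13]=0 (border '')
j=14 s[j]='d': π[14]=0 (border '')
j=15 s[j]='b': π[15]=1 (border 'b')
j=16 s[j]='e': π[16]=2 (border 'be')
j=17 s[j]='a': π[17]=3 (border 'bea')
j=18 s[j]='a': k: 3→0; π[18]=0 (border '')
j=19 s[j]='b': π[19]=1 (border 'b')
j=20 s[j]='d': k: 1→0; π[20]=0 (border '')
j=21 s[j]='e': π[21]=0 (border '')
j=22 s[j]='e': π[22]=0 (border '')
j=23 s[j]='a': π[23]=0 (border '')
j=24 s[j]='e': π[24]=0 (border '')
j=25 s[j]='a': π[25]=0 (border '')
j=26 s[j]='a': π[26]=0 (border '')
j=27 s[j]='b': π[27]=1 (border 'b')
j=28 s[j]='d': k: 1→0; π[28]=0 (border '')
j=29 s[j]='b': π[29]=1 (border 'b')
j=30 s[j]='a': k: 1→0; π[30]=0 (border '')
j=31 s[j]='a': π[31]=0 (border '')
j=32 s[j]='c': π[32]=0 (border '')
j=33 s[j]='c': π[33]=0 (border '')
j=34 s[j]='b': π[34]=1 (border 'b')
j=35 s[j]='c': k: 1→0; π[35]=0 (border '')
j=36 s[j]='b': π[36]=1 (border 'b')
j=37 s[j]='d': k: 1→0; π[37]=0 (border '')

[0, 0, 0, 0, 0, 0, 0, 0, 0, 0, 0, 0, 0, 0, 0, 1, 2, 3, 0, 1, 0, 0, 0, 0, 0, 0, 0, 1, 0, 1, 0, 0, 0, 0, 1, 0, 1, 0]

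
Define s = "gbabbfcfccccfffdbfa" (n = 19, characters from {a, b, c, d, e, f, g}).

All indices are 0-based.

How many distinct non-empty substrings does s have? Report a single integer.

170

rank→(start, suffix):
  0 → (18, 'a')
  1 → (2, 'abbfcfccccfffdbfa')
  2 → (1, 'babbfcfccccfffdbfa')
  3 → (3, 'bbfcfccccfffdbfa')
  4 → (16, 'bfa')
  5 → (4, 'bfcfccccfffdbfa')
  6 → (8, 'ccccfffdbfa')
  7 → (9, 'cccfffdbfa')
  8 → (10, 'ccfffdbfa')
  9 → (6, 'cfccccfffdbfa')
  10 → (11, 'cfffdbfa')
  11 → (15, 'dbfa')
  12 → (17, 'fa')
  13 → (7, 'fccccfffdbfa')
  14 → (5, 'fcfccccfffdbfa')
  15 → (14, 'fdbfa')
  16 → (13, 'ffdbfa')
  17 → (12, 'fffdbfa')
  18 → (0, 'gbabbfcfccccfffdbfa')

SA = [18, 2, 1, 3, 16, 4, 8, 9, 10, 6, 11, 15, 17, 7, 5, 14, 13, 12, 0]
[i] adj suffixes → lcp
  [1] 18/2 → 1 ('a')
  [2] 2/1 → 0 ('')
  [3] 1/3 → 1 ('b')
  [4] 3/16 → 1 ('b')
  [5] 16/4 → 2 ('bf')
  [6] 4/8 → 0 ('')
  [7] 8/9 → 3 ('ccc')
  [8] 9/10 → 2 ('cc')
  [9] 10/6 → 1 ('c')
  [10] 6/11 → 2 ('cf')
  [11] 11/15 → 0 ('')
  [12] 15/17 → 0 ('')
  [13] 17/7 → 1 ('f')
  [14] 7/5 → 2 ('fc')
  [15] 5/14 → 1 ('f')
  [16] 14/13 → 1 ('f')
  [17] 13/12 → 2 ('ff')
  [18] 12/0 → 0 ('')

n(n+1)/2 = 19·20/2 = 190
Σ LCP = 0 + 1 + 0 + 1 + 1 + 2 + 0 + 3 + 2 + 1 + 2 + 0 + 0 + 1 + 2 + 1 + 1 + 2 + 0 = 20
distinct = 190 − 20 = 170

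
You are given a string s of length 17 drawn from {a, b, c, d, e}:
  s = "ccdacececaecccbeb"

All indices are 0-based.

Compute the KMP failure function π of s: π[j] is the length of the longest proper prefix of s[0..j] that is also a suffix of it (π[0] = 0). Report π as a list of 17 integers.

[0, 1, 0, 0, 1, 0, 1, 0, 1, 0, 0, 1, 2, 2, 0, 0, 0]

π[0] = 0
j=1 s[j]='c': π[1]=1 (border 'c')
j=2 s[j]='d': k: 1→0; π[2]=0 (border '')
j=3 s[j]='a': π[3]=0 (border '')
j=4 s[j]='c': π[4]=1 (border 'c')
j=5 s[j]='e': k: 1→0; π[5]=0 (border '')
j=6 s[j]='c': π[6]=1 (border 'c')
j=7 s[j]='e': k: 1→0; π[7]=0 (border '')
j=8 s[j]='c': π[8]=1 (border 'c')
j=9 s[j]='a': k: 1→0; π[9]=0 (border '')
j=10 s[j]='e': π[10]=0 (border '')
j=11 s[j]='c': π[11]=1 (border 'c')
j=12 s[j]='c': π[12]=2 (border 'cc')
j=13 s[j]='c': k: 2→1; π[13]=2 (border 'cc')
j=14 s[j]='b': k: 2→1→0; π[14]=0 (border '')
j=15 s[j]='e': π[15]=0 (border '')
j=16 s[j]='b': π[16]=0 (border '')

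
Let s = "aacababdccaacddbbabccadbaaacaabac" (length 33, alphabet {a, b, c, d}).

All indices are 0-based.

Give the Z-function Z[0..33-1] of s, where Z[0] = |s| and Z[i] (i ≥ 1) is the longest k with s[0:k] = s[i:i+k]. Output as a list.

Z[0]=33
i=1: i≥r, start 0; Z[1]=1 grow→box=[1,2)
i=2: i≥r, start 0; Z[2]=0
i=3: i≥r, start 0; Z[3]=1 grow→box=[3,4)
i=4: i≥r, start 0; Z[4]=0
i=5: i≥r, start 0; Z[5]=1 grow→box=[5,6)
i=6: i≥r, start 0; Z[6]=0
i=7: i≥r, start 0; Z[7]=0
i=8: i≥r, start 0; Z[8]=0
i=9: i≥r, start 0; Z[9]=0
i=10: i≥r, start 0; Z[10]=3 grow→box=[10,13)
i=11: min(r-i=2, Z[1]=1)=1; Z[11]=1
i=12: min(r-i=1, Z[2]=0)=0; Z[12]=0
i=13: i≥r, start 0; Z[13]=0
i=14: i≥r, start 0; Z[14]=0
i=15: i≥r, start 0; Z[15]=0
i=16: i≥r, start 0; Z[16]=0
i=17: i≥r, start 0; Z[17]=1 grow→box=[17,18)
i=18: i≥r, start 0; Z[18]=0
i=19: i≥r, start 0; Z[19]=0
i=20: i≥r, start 0; Z[20]=0
i=21: i≥r, start 0; Z[21]=1 grow→box=[21,22)
i=22: i≥r, start 0; Z[22]=0
i=23: i≥r, start 0; Z[23]=0
i=24: i≥r, start 0; Z[24]=2 grow→box=[24,26)
i=25: min(r-i=1, Z[1]=1)=1; Z[25]=4 grow→box=[25,29)
i=26: min(r-i=3, Z[1]=1)=1; Z[26]=1
i=27: min(r-i=2, Z[2]=0)=0; Z[27]=0
i=28: min(r-i=1, Z[3]=1)=1; Z[28]=2 grow→box=[28,30)
i=29: min(r-i=1, Z[1]=1)=1; Z[29]=1
i=30: i≥r, start 0; Z[30]=0
i=31: i≥r, start 0; Z[31]=1 grow→box=[31,32)
i=32: i≥r, start 0; Z[32]=0

[33, 1, 0, 1, 0, 1, 0, 0, 0, 0, 3, 1, 0, 0, 0, 0, 0, 1, 0, 0, 0, 1, 0, 0, 2, 4, 1, 0, 2, 1, 0, 1, 0]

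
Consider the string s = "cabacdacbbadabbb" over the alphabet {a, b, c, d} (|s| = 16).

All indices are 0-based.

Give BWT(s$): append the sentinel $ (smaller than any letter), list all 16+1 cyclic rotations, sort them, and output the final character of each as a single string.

bcddbbbabbca$aaac

rank  rotation           last
    0  $cabacdacbbadabbb  b
    1  abacdacbbadabbb$c  c
    2  abbb$cabacdacbbad  d
    3  acbbadabbb$cabacd  d
    4  acdacbbadabbb$cab  b
    5  adabbb$cabacdacbb  b
    6  b$cabacdacbbadabb  b
    7  bacdacbbadabbb$ca  a
    8  badabbb$cabacdacb  b
    9  bb$cabacdacbbadab  b
   10  bbadabbb$cabacdac  c
   11  bbb$cabacdacbbada  a
   12  cabacdacbbadabbb$  $
   13  cbbadabbb$cabacda  a
   14  cdacbbadabbb$caba  a
   15  dabbb$cabacdacbba  a
   16  dacbbadabbb$cabac  c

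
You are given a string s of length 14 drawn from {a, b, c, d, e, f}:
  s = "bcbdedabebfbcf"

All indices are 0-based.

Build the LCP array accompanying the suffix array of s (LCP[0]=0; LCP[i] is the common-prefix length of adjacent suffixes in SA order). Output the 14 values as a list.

sorted suffixes:
  #0 SA[0]=6  'abebfbcf'
  #1 SA[1]=0  'bcbdedabebfbcf'
  #2 SA[2]=11  'bcf'
  #3 SA[3]=2  'bdedabebfbcf'
  #4 SA[4]=7  'bebfbcf'
  #5 SA[5]=9  'bfbcf'
  #6 SA[6]=1  'cbdedabebfbcf'
  #7 SA[7]=12  'cf'
  #8 SA[8]=5  'dabebfbcf'
  #9 SA[9]=3  'dedabebfbcf'
  #10 SA[10]=8  'ebfbcf'
  #11 SA[11]=4  'edabebfbcf'
  #12 SA[12]=13  'f'
  #13 SA[13]=10  'fbcf'

SA = [6, 0, 11, 2, 7, 9, 1, 12, 5, 3, 8, 4, 13, 10]
[i] adj suffixes → lcp
  [1] 6/0 → 0 ('')
  [2] 0/11 → 2 ('bc')
  [3] 11/2 → 1 ('b')
  [4] 2/7 → 1 ('b')
  [5] 7/9 → 1 ('b')
  [6] 9/1 → 0 ('')
  [7] 1/12 → 1 ('c')
  [8] 12/5 → 0 ('')
  [9] 5/3 → 1 ('d')
  [10] 3/8 → 0 ('')
  [11] 8/4 → 1 ('e')
  [12] 4/13 → 0 ('')
  [13] 13/10 → 1 ('f')

[0, 0, 2, 1, 1, 1, 0, 1, 0, 1, 0, 1, 0, 1]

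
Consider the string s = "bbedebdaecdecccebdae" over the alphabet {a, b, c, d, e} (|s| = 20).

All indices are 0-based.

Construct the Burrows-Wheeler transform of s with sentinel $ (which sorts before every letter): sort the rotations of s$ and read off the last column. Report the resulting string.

rank  rotation               last
    0  $bbedebdaecdecccebdae  e
    1  ae$bbedebdaecdecccebd  d
    2  aecdecccebdae$bbedebd  d
    3  bbedebdaecdecccebdae$  $
    4  bdae$bbedebdaecdeccce  e
    5  bdaecdecccebdae$bbede  e
    6  bedebdaecdecccebdae$b  b
    7  cccebdae$bbedebdaecde  e
    8  ccebdae$bbedebdaecdec  c
    9  cdecccebdae$bbedebdae  e
   10  cebdae$bbedebdaecdecc  c
   11  dae$bbedebdaecdeccceb  b
   12  daecdecccebdae$bbedeb  b
   13  debdaecdecccebdae$bbe  e
   14  decccebdae$bbedebdaec  c
   15  e$bbedebdaecdecccebda  a
   16  ebdae$bbedebdaecdeccc  c
   17  ebdaecdecccebdae$bbed  d
   18  ecccebdae$bbedebdaecd  d
   19  ecdecccebdae$bbedebda  a
   20  edebdaecdecccebdae$bb  b

edd$eebececbbecacddab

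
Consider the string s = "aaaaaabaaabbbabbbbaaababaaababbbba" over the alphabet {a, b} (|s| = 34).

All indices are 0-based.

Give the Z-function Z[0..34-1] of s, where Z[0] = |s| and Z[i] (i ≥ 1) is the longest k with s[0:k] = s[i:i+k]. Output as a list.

Z[0]=34
i=1: outside box; Z[1]=5 grow→box=[1,6)
i=2: min(r-i=4, Z[1]=5)=4; Z[2]=4
i=3: min(r-i=3, Z[2]=4)=3; Z[3]=3
i=4: min(r-i=2, Z[3]=3)=2; Z[4]=2
i=5: min(r-i=1, Z[4]=2)=1; Z[5]=1
i=6: outside box; Z[6]=0
i=7: outside box; Z[7]=3 grow→box=[7,10)
i=8: min(r-i=2, Z[1]=5)=2; Z[8]=2
i=9: min(r-i=1, Z[2]=4)=1; Z[9]=1
i=10: outside box; Z[10]=0
i=11: outside box; Z[11]=0
i=12: outside box; Z[12]=0
i=13: outside box; Z[13]=1 grow→box=[13,14)
i=14: outside box; Z[14]=0
i=15: outside box; Z[15]=0
i=16: outside box; Z[16]=0
i=17: outside box; Z[17]=0
i=18: outside box; Z[18]=3 grow→box=[18,21)
i=19: min(r-i=2, Z[1]=5)=2; Z[19]=2
i=20: min(r-i=1, Z[2]=4)=1; Z[20]=1
i=21: outside box; Z[21]=0
i=22: outside box; Z[22]=1 grow→box=[22,23)
i=23: outside box; Z[23]=0
i=24: outside box; Z[24]=3 grow→box=[24,27)
i=25: min(r-i=2, Z[1]=5)=2; Z[25]=2
i=26: min(r-i=1, Z[2]=4)=1; Z[26]=1
i=27: outside box; Z[27]=0
i=28: outside box; Z[28]=1 grow→box=[28,29)
i=29: outside box; Z[29]=0
i=30: outside box; Z[30]=0
i=31: outside box; Z[31]=0
i=32: outside box; Z[32]=0
i=33: outside box; Z[33]=1 grow→box=[33,34)

[34, 5, 4, 3, 2, 1, 0, 3, 2, 1, 0, 0, 0, 1, 0, 0, 0, 0, 3, 2, 1, 0, 1, 0, 3, 2, 1, 0, 1, 0, 0, 0, 0, 1]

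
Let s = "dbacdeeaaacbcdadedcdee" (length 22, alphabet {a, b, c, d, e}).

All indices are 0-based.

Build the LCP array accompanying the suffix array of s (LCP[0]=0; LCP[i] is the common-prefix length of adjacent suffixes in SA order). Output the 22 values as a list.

rank→(start, suffix):
  0 → (7, 'aaacbcdadedcdee')
  1 → (8, 'aacbcdadedcdee')
  2 → (9, 'acbcdadedcdee')
  3 → (2, 'acdeeaaacbcdadedcdee')
  4 → (14, 'adedcdee')
  5 → (1, 'bacdeeaaacbcdadedcdee')
  6 → (11, 'bcdadedcdee')
  7 → (10, 'cbcdadedcdee')
  8 → (12, 'cdadedcdee')
  9 → (18, 'cdee')
  10 → (3, 'cdeeaaacbcdadedcdee')
  11 → (13, 'dadedcdee')
  12 → (0, 'dbacdeeaaacbcdadedcdee')
  13 → (17, 'dcdee')
  14 → (15, 'dedcdee')
  15 → (19, 'dee')
  16 → (4, 'deeaaacbcdadedcdee')
  17 → (21, 'e')
  18 → (6, 'eaaacbcdadedcdee')
  19 → (16, 'edcdee')
  20 → (20, 'ee')
  21 → (5, 'eeaaacbcdadedcdee')

SA = [7, 8, 9, 2, 14, 1, 11, 10, 12, 18, 3, 13, 0, 17, 15, 19, 4, 21, 6, 16, 20, 5]
i: (SA[i-1],SA[i]) lcp shared
  1: (7,8) 2 'aa'
  2: (8,9) 1 'a'
  3: (9,2) 2 'ac'
  4: (2,14) 1 'a'
  5: (14,1) 0 ''
  6: (1,11) 1 'b'
  7: (11,10) 0 ''
  8: (10,12) 1 'c'
  9: (12,18) 2 'cd'
  10: (18,3) 4 'cdee'
  11: (3,13) 0 ''
  12: (13,0) 1 'd'
  13: (0,17) 1 'd'
  14: (17,15) 1 'd'
  15: (15,19) 2 'de'
  16: (19,4) 3 'dee'
  17: (4,21) 0 ''
  18: (21,6) 1 'e'
  19: (6,16) 1 'e'
  20: (16,20) 1 'e'
  21: (20,5) 2 'ee'

[0, 2, 1, 2, 1, 0, 1, 0, 1, 2, 4, 0, 1, 1, 1, 2, 3, 0, 1, 1, 1, 2]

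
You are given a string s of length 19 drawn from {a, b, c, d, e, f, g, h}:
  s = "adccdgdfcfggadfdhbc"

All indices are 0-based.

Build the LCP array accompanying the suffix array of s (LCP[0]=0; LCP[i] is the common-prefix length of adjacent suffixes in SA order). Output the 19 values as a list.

[0, 2, 0, 0, 1, 1, 1, 0, 1, 2, 1, 1, 0, 1, 1, 0, 1, 1, 0]

rank→(start, suffix):
  0 → (0, 'adccdgdfcfggadfdhbc')
  1 → (12, 'adfdhbc')
  2 → (17, 'bc')
  3 → (18, 'c')
  4 → (2, 'ccdgdfcfggadfdhbc')
  5 → (3, 'cdgdfcfggadfdhbc')
  6 → (8, 'cfggadfdhbc')
  7 → (1, 'dccdgdfcfggadfdhbc')
  8 → (6, 'dfcfggadfdhbc')
  9 → (13, 'dfdhbc')
  10 → (4, 'dgdfcfggadfdhbc')
  11 → (15, 'dhbc')
  12 → (7, 'fcfggadfdhbc')
  13 → (14, 'fdhbc')
  14 → (9, 'fggadfdhbc')
  15 → (11, 'gadfdhbc')
  16 → (5, 'gdfcfggadfdhbc')
  17 → (10, 'ggadfdhbc')
  18 → (16, 'hbc')

SA = [0, 12, 17, 18, 2, 3, 8, 1, 6, 13, 4, 15, 7, 14, 9, 11, 5, 10, 16]
i: (SA[i-1],SA[i]) lcp shared
  1: (0,12) 2 'ad'
  2: (12,17) 0 ''
  3: (17,18) 0 ''
  4: (18,2) 1 'c'
  5: (2,3) 1 'c'
  6: (3,8) 1 'c'
  7: (8,1) 0 ''
  8: (1,6) 1 'd'
  9: (6,13) 2 'df'
  10: (13,4) 1 'd'
  11: (4,15) 1 'd'
  12: (15,7) 0 ''
  13: (7,14) 1 'f'
  14: (14,9) 1 'f'
  15: (9,11) 0 ''
  16: (11,5) 1 'g'
  17: (5,10) 1 'g'
  18: (10,16) 0 ''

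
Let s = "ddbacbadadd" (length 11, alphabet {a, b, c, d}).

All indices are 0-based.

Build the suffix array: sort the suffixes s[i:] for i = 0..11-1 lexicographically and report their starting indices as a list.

sorted suffixes:
  #0 SA[0]=3  'acbadadd'
  #1 SA[1]=6  'adadd'
  #2 SA[2]=8  'add'
  #3 SA[3]=2  'bacbadadd'
  #4 SA[4]=5  'badadd'
  #5 SA[5]=4  'cbadadd'
  #6 SA[6]=10  'd'
  #7 SA[7]=7  'dadd'
  #8 SA[8]=1  'dbacbadadd'
  #9 SA[9]=9  'dd'
  #10 SA[10]=0  'ddbacbadadd'

[3, 6, 8, 2, 5, 4, 10, 7, 1, 9, 0]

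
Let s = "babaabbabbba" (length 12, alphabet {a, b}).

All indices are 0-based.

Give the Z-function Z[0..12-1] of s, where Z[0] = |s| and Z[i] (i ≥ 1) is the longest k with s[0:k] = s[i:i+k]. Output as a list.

Z[0]=12
i=1: i≥r, start 0; Z[1]=0
i=2: i≥r, start 0; Z[2]=2 extend→box=[2,4)
i=3: min(r-i=1, Z[1]=0)=0; Z[3]=0
i=4: i≥r, start 0; Z[4]=0
i=5: i≥r, start 0; Z[5]=1 extend→box=[5,6)
i=6: i≥r, start 0; Z[6]=3 extend→box=[6,9)
i=7: min(r-i=2, Z[1]=0)=0; Z[7]=0
i=8: min(r-i=1, Z[2]=2)=1; Z[8]=1
i=9: i≥r, start 0; Z[9]=1 extend→box=[9,10)
i=10: i≥r, start 0; Z[10]=2 extend→box=[10,12)
i=11: min(r-i=1, Z[1]=0)=0; Z[11]=0

[12, 0, 2, 0, 0, 1, 3, 0, 1, 1, 2, 0]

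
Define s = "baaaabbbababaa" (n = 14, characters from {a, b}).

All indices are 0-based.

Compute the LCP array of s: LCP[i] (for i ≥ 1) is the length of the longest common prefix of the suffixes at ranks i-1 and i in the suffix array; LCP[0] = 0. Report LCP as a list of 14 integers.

rank→(start, suffix):
  0 → (13, 'a')
  1 → (12, 'aa')
  2 → (1, 'aaaabbbababaa')
  3 → (2, 'aaabbbababaa')
  4 → (3, 'aabbbababaa')
  5 → (10, 'abaa')
  6 → (8, 'ababaa')
  7 → (4, 'abbbababaa')
  8 → (11, 'baa')
  9 → (0, 'baaaabbbababaa')
  10 → (9, 'babaa')
  11 → (7, 'bababaa')
  12 → (6, 'bbababaa')
  13 → (5, 'bbbababaa')

SA = [13, 12, 1, 2, 3, 10, 8, 4, 11, 0, 9, 7, 6, 5]
rank  pair      lcp
   1  s[13:],s[12:]  1  'a'
   2  s[12:],s[1:]  2  'aa'
   3  s[1:],s[2:]  3  'aaa'
   4  s[2:],s[3:]  2  'aa'
   5  s[3:],s[10:]  1  'a'
   6  s[10:],s[8:]  3  'aba'
   7  s[8:],s[4:]  2  'ab'
   8  s[4:],s[11:]  0  ''
   9  s[11:],s[0:]  3  'baa'
  10  s[0:],s[9:]  2  'ba'
  11  s[9:],s[7:]  4  'baba'
  12  s[7:],s[6:]  1  'b'
  13  s[6:],s[5:]  2  'bb'

[0, 1, 2, 3, 2, 1, 3, 2, 0, 3, 2, 4, 1, 2]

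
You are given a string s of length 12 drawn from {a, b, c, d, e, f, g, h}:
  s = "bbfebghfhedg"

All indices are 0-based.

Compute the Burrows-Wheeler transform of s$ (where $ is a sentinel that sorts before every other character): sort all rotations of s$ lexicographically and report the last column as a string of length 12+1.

rank  rotation       last
    0  $bbfebghfhedg  g
    1  bbfebghfhedg$  $
    2  bfebghfhedg$b  b
    3  bghfhedg$bbfe  e
    4  dg$bbfebghfhe  e
    5  ebghfhedg$bbf  f
    6  edg$bbfebghfh  h
    7  febghfhedg$bb  b
    8  fhedg$bbfebgh  h
    9  g$bbfebghfhed  d
   10  ghfhedg$bbfeb  b
   11  hedg$bbfebghf  f
   12  hfhedg$bbfebg  g

g$beefhbhdbfg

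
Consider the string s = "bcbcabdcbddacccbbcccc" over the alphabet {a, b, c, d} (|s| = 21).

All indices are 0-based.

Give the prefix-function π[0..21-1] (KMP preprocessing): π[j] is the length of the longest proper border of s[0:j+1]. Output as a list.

π[0] = 0
j=1 s[j]='c': π[1]=0 (border '')
j=2 s[j]='b': π[2]=1 (border 'b')
j=3 s[j]='c': π[3]=2 (border 'bc')
j=4 s[j]='a': k: 2→0; π[4]=0 (border '')
j=5 s[j]='b': π[5]=1 (border 'b')
j=6 s[j]='d': k: 1→0; π[6]=0 (border '')
j=7 s[j]='c': π[7]=0 (border '')
j=8 s[j]='b': π[8]=1 (border 'b')
j=9 s[j]='d': k: 1→0; π[9]=0 (border '')
j=10 s[j]='d': π[10]=0 (border '')
j=11 s[j]='a': π[11]=0 (border '')
j=12 s[j]='c': π[12]=0 (border '')
j=13 s[j]='c': π[13]=0 (border '')
j=14 s[j]='c': π[14]=0 (border '')
j=15 s[j]='b': π[15]=1 (border 'b')
j=16 s[j]='b': k: 1→0; π[16]=1 (border 'b')
j=17 s[j]='c': π[17]=2 (border 'bc')
j=18 s[j]='c': k: 2→0; π[18]=0 (border '')
j=19 s[j]='c': π[19]=0 (border '')
j=20 s[j]='c': π[20]=0 (border '')

[0, 0, 1, 2, 0, 1, 0, 0, 1, 0, 0, 0, 0, 0, 0, 1, 1, 2, 0, 0, 0]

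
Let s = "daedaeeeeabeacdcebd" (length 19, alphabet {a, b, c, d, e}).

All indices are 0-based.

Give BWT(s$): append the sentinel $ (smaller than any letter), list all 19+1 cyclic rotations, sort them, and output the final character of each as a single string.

deeddeaadb$ecebcaeea

rank  rotation              last
    0  $daedaeeeeabeacdcebd  d
    1  abeacdcebd$daedaeeee  e
    2  acdcebd$daedaeeeeabe  e
    3  aedaeeeeabeacdcebd$d  d
    4  aeeeeabeacdcebd$daed  d
    5  bd$daedaeeeeabeacdce  e
    6  beacdcebd$daedaeeeea  a
    7  cdcebd$daedaeeeeabea  a
    8  cebd$daedaeeeeabeacd  d
    9  d$daedaeeeeabeacdceb  b
   10  daedaeeeeabeacdcebd$  $
   11  daeeeeabeacdcebd$dae  e
   12  dcebd$daedaeeeeabeac  c
   13  eabeacdcebd$daedaeee  e
   14  eacdcebd$daedaeeeeab  b
   15  ebd$daedaeeeeabeacdc  c
   16  edaeeeeabeacdcebd$da  a
   17  eeabeacdcebd$daedaee  e
   18  eeeabeacdcebd$daedae  e
   19  eeeeabeacdcebd$daeda  a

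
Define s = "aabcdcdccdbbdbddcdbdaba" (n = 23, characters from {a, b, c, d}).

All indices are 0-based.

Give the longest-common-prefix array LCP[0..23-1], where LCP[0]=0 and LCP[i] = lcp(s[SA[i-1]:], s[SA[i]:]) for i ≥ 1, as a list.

[0, 1, 1, 2, 0, 1, 1, 1, 2, 2, 0, 1, 3, 2, 3, 0, 1, 2, 3, 1, 2, 3, 1]

rank | idx | suffix
   0 |  22 | a
   1 |   0 | aabcdcdccdbbdbddcdbdaba
   2 |  20 | aba
   3 |   1 | abcdcdccdbbdbddcdbdaba
   4 |  21 | ba
   5 |  10 | bbdbddcdbdaba
   6 |   2 | bcdcdccdbbdbddcdbdaba
   7 |  18 | bdaba
   8 |  11 | bdbddcdbdaba
   9 |  13 | bddcdbdaba
  10 |   7 | ccdbbdbddcdbdaba
  11 |   8 | cdbbdbddcdbdaba
  12 |  16 | cdbdaba
  13 |   5 | cdccdbbdbddcdbdaba
  14 |   3 | cdcdccdbbdbddcdbdaba
  15 |  19 | daba
  16 |   9 | dbbdbddcdbdaba
  17 |  17 | dbdaba
  18 |  12 | dbddcdbdaba
  19 |   6 | dccdbbdbddcdbdaba
  20 |  15 | dcdbdaba
  21 |   4 | dcdccdbbdbddcdbdaba
  22 |  14 | ddcdbdaba

SA = [22, 0, 20, 1, 21, 10, 2, 18, 11, 13, 7, 8, 16, 5, 3, 19, 9, 17, 12, 6, 15, 4, 14]
[i] adj suffixes → lcp
  [1] 22/0 → 1 ('a')
  [2] 0/20 → 1 ('a')
  [3] 20/1 → 2 ('ab')
  [4] 1/21 → 0 ('')
  [5] 21/10 → 1 ('b')
  [6] 10/2 → 1 ('b')
  [7] 2/18 → 1 ('b')
  [8] 18/11 → 2 ('bd')
  [9] 11/13 → 2 ('bd')
  [10] 13/7 → 0 ('')
  [11] 7/8 → 1 ('c')
  [12] 8/16 → 3 ('cdb')
  [13] 16/5 → 2 ('cd')
  [14] 5/3 → 3 ('cdc')
  [15] 3/19 → 0 ('')
  [16] 19/9 → 1 ('d')
  [17] 9/17 → 2 ('db')
  [18] 17/12 → 3 ('dbd')
  [19] 12/6 → 1 ('d')
  [20] 6/15 → 2 ('dc')
  [21] 15/4 → 3 ('dcd')
  [22] 4/14 → 1 ('d')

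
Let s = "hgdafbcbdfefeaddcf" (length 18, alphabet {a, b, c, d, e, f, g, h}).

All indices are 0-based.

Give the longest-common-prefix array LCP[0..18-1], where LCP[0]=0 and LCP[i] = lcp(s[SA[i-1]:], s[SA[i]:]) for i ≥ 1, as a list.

[0, 1, 0, 1, 0, 1, 0, 1, 1, 1, 0, 1, 0, 1, 1, 2, 0, 0]

sorted suffixes:
  #0 SA[0]=13  'addcf'
  #1 SA[1]=3  'afbcbdfefeaddcf'
  #2 SA[2]=5  'bcbdfefeaddcf'
  #3 SA[3]=7  'bdfefeaddcf'
  #4 SA[4]=6  'cbdfefeaddcf'
  #5 SA[5]=16  'cf'
  #6 SA[6]=2  'dafbcbdfefeaddcf'
  #7 SA[7]=15  'dcf'
  #8 SA[8]=14  'ddcf'
  #9 SA[9]=8  'dfefeaddcf'
  #10 SA[10]=12  'eaddcf'
  #11 SA[11]=10  'efeaddcf'
  #12 SA[12]=17  'f'
  #13 SA[13]=4  'fbcbdfefeaddcf'
  #14 SA[14]=11  'feaddcf'
  #15 SA[15]=9  'fefeaddcf'
  #16 SA[16]=1  'gdafbcbdfefeaddcf'
  #17 SA[17]=0  'hgdafbcbdfefeaddcf'

SA = [13, 3, 5, 7, 6, 16, 2, 15, 14, 8, 12, 10, 17, 4, 11, 9, 1, 0]
i: (SA[i-1],SA[i]) lcp shared
  1: (13,3) 1 'a'
  2: (3,5) 0 ''
  3: (5,7) 1 'b'
  4: (7,6) 0 ''
  5: (6,16) 1 'c'
  6: (16,2) 0 ''
  7: (2,15) 1 'd'
  8: (15,14) 1 'd'
  9: (14,8) 1 'd'
  10: (8,12) 0 ''
  11: (12,10) 1 'e'
  12: (10,17) 0 ''
  13: (17,4) 1 'f'
  14: (4,11) 1 'f'
  15: (11,9) 2 'fe'
  16: (9,1) 0 ''
  17: (1,0) 0 ''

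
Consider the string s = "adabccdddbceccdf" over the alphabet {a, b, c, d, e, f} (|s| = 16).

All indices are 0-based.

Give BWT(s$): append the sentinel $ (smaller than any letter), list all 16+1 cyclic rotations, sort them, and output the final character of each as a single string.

rank  rotation           last
    0  $adabccdddbceccdf  f
    1  abccdddbceccdf$ad  d
    2  adabccdddbceccdf$  $
    3  bccdddbceccdf$ada  a
    4  bceccdf$adabccddd  d
    5  ccdddbceccdf$adab  b
    6  ccdf$adabccdddbce  e
    7  cdddbceccdf$adabc  c
    8  cdf$adabccdddbcec  c
    9  ceccdf$adabccdddb  b
   10  dabccdddbceccdf$a  a
   11  dbceccdf$adabccdd  d
   12  ddbceccdf$adabccd  d
   13  dddbceccdf$adabcc  c
   14  df$adabccdddbcecc  c
   15  eccdf$adabccdddbc  c
   16  f$adabccdddbceccd  d

fd$adbeccbaddcccd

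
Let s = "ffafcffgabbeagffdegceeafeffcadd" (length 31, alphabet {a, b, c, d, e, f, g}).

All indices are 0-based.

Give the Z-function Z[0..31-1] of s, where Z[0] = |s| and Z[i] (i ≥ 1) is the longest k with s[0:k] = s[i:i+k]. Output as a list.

Z[0]=31
i=1: outside box; Z[1]=1 scan→box=[1,2)
i=2: outside box; Z[2]=0
i=3: outside box; Z[3]=1 scan→box=[3,4)
i=4: outside box; Z[4]=0
i=5: outside box; Z[5]=2 scan→box=[5,7)
i=6: min(r-i=1, Z[1]=1)=1; Z[6]=1
i=7: outside box; Z[7]=0
i=8: outside box; Z[8]=0
i=9: outside box; Z[9]=0
i=10: outside box; Z[10]=0
i=11: outside box; Z[11]=0
i=12: outside box; Z[12]=0
i=13: outside box; Z[13]=0
i=14: outside box; Z[14]=2 scan→box=[14,16)
i=15: min(r-i=1, Z[1]=1)=1; Z[15]=1
i=16: outside box; Z[16]=0
i=17: outside box; Z[17]=0
i=18: outside box; Z[18]=0
i=19: outside box; Z[19]=0
i=20: outside box; Z[20]=0
i=21: outside box; Z[21]=0
i=22: outside box; Z[22]=0
i=23: outside box; Z[23]=1 scan→box=[23,24)
i=24: outside box; Z[24]=0
i=25: outside box; Z[25]=2 scan→box=[25,27)
i=26: min(r-i=1, Z[1]=1)=1; Z[26]=1
i=27: outside box; Z[27]=0
i=28: outside box; Z[28]=0
i=29: outside box; Z[29]=0
i=30: outside box; Z[30]=0

[31, 1, 0, 1, 0, 2, 1, 0, 0, 0, 0, 0, 0, 0, 2, 1, 0, 0, 0, 0, 0, 0, 0, 1, 0, 2, 1, 0, 0, 0, 0]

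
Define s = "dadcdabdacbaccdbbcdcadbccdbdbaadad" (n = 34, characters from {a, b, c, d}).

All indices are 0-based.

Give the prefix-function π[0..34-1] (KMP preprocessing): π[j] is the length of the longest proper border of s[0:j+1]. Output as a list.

π[0] = 0
j=1 s[j]='a': π[1]=0 (border '')
j=2 s[j]='d': π[2]=1 (border 'd')
j=3 s[j]='c': k: 1→0; π[3]=0 (border '')
j=4 s[j]='d': π[4]=1 (border 'd')
j=5 s[j]='a': π[5]=2 (border 'da')
j=6 s[j]='b': k: 2→0; π[6]=0 (border '')
j=7 s[j]='d': π[7]=1 (border 'd')
j=8 s[j]='a': π[8]=2 (border 'da')
j=9 s[j]='c': k: 2→0; π[9]=0 (border '')
j=10 s[j]='b': π[10]=0 (border '')
j=11 s[j]='a': π[11]=0 (border '')
j=12 s[j]='c': π[12]=0 (border '')
j=13 s[j]='c': π[13]=0 (border '')
j=14 s[j]='d': π[14]=1 (border 'd')
j=15 s[j]='b': k: 1→0; π[15]=0 (border '')
j=16 s[j]='b': π[16]=0 (border '')
j=17 s[j]='c': π[17]=0 (border '')
j=18 s[j]='d': π[18]=1 (border 'd')
j=19 s[j]='c': k: 1→0; π[19]=0 (border '')
j=20 s[j]='a': π[20]=0 (border '')
j=21 s[j]='d': π[21]=1 (border 'd')
j=22 s[j]='b': k: 1→0; π[22]=0 (border '')
j=23 s[j]='c': π[23]=0 (border '')
j=24 s[j]='c': π[24]=0 (border '')
j=25 s[j]='d': π[25]=1 (border 'd')
j=26 s[j]='b': k: 1→0; π[26]=0 (border '')
j=27 s[j]='d': π[27]=1 (border 'd')
j=28 s[j]='b': k: 1→0; π[28]=0 (border '')
j=29 s[j]='a': π[29]=0 (border '')
j=30 s[j]='a': π[30]=0 (border '')
j=31 s[j]='d': π[31]=1 (border 'd')
j=32 s[j]='a': π[32]=2 (border 'da')
j=33 s[j]='d': π[33]=3 (border 'dad')

[0, 0, 1, 0, 1, 2, 0, 1, 2, 0, 0, 0, 0, 0, 1, 0, 0, 0, 1, 0, 0, 1, 0, 0, 0, 1, 0, 1, 0, 0, 0, 1, 2, 3]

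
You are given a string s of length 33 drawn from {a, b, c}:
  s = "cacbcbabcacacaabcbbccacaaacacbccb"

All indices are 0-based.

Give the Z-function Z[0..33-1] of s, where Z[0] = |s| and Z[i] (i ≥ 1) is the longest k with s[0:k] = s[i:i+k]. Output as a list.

[33, 0, 1, 0, 1, 0, 0, 0, 3, 0, 3, 0, 2, 0, 0, 0, 1, 0, 0, 1, 3, 0, 2, 0, 0, 0, 5, 0, 1, 0, 1, 1, 0]

Z[0]=33
i=1: fresh scan; Z[1]=0
i=2: fresh scan; Z[2]=1 grow→box=[2,3)
i=3: fresh scan; Z[3]=0
i=4: fresh scan; Z[4]=1 grow→box=[4,5)
i=5: fresh scan; Z[5]=0
i=6: fresh scan; Z[6]=0
i=7: fresh scan; Z[7]=0
i=8: fresh scan; Z[8]=3 grow→box=[8,11)
i=9: min(r-i=2, Z[1]=0)=0; Z[9]=0
i=10: min(r-i=1, Z[2]=1)=1; Z[10]=3 grow→box=[10,13)
i=11: min(r-i=2, Z[1]=0)=0; Z[11]=0
i=12: min(r-i=1, Z[2]=1)=1; Z[12]=2 grow→box=[12,14)
i=13: min(r-i=1, Z[1]=0)=0; Z[13]=0
i=14: fresh scan; Z[14]=0
i=15: fresh scan; Z[15]=0
i=16: fresh scan; Z[16]=1 grow→box=[16,17)
i=17: fresh scan; Z[17]=0
i=18: fresh scan; Z[18]=0
i=19: fresh scan; Z[19]=1 grow→box=[19,20)
i=20: fresh scan; Z[20]=3 grow→box=[20,23)
i=21: min(r-i=2, Z[1]=0)=0; Z[21]=0
i=22: min(r-i=1, Z[2]=1)=1; Z[22]=2 grow→box=[22,24)
i=23: min(r-i=1, Z[1]=0)=0; Z[23]=0
i=24: fresh scan; Z[24]=0
i=25: fresh scan; Z[25]=0
i=26: fresh scan; Z[26]=5 grow→box=[26,31)
i=27: min(r-i=4, Z[1]=0)=0; Z[27]=0
i=28: min(r-i=3, Z[2]=1)=1; Z[28]=1
i=29: min(r-i=2, Z[3]=0)=0; Z[29]=0
i=30: min(r-i=1, Z[4]=1)=1; Z[30]=1
i=31: fresh scan; Z[31]=1 grow→box=[31,32)
i=32: fresh scan; Z[32]=0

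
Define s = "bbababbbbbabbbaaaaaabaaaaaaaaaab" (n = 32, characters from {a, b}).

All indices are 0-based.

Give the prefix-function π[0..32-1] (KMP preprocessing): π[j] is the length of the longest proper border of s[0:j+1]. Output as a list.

[0, 1, 0, 1, 0, 1, 2, 2, 2, 2, 3, 4, 2, 2, 3, 0, 0, 0, 0, 0, 1, 0, 0, 0, 0, 0, 0, 0, 0, 0, 0, 1]

π[0] = 0
j=1 s[j]='b': π[1]=1 (border 'b')
j=2 s[j]='a': k: 1→0; π[2]=0 (border '')
j=3 s[j]='b': π[3]=1 (border 'b')
j=4 s[j]='a': k: 1→0; π[4]=0 (border '')
j=5 s[j]='b': π[5]=1 (border 'b')
j=6 s[j]='b': π[6]=2 (border 'bb')
j=7 s[j]='b': k: 2→1; π[7]=2 (border 'bb')
j=8 s[j]='b': k: 2→1; π[8]=2 (border 'bb')
j=9 s[j]='b': k: 2→1; π[9]=2 (border 'bb')
j=10 s[j]='a': π[10]=3 (border 'bba')
j=11 s[j]='b': π[11]=4 (border 'bbab')
j=12 s[j]='b': k: 4→1; π[12]=2 (border 'bb')
j=13 s[j]='b': k: 2→1; π[13]=2 (border 'bb')
j=14 s[j]='a': π[14]=3 (border 'bba')
j=15 s[j]='a': k: 3→0; π[15]=0 (border '')
j=16 s[j]='a': π[16]=0 (border '')
j=17 s[j]='a': π[17]=0 (border '')
j=18 s[j]='a': π[18]=0 (border '')
j=19 s[j]='a': π[19]=0 (border '')
j=20 s[j]='b': π[20]=1 (border 'b')
j=21 s[j]='a': k: 1→0; π[21]=0 (border '')
j=22 s[j]='a': π[22]=0 (border '')
j=23 s[j]='a': π[23]=0 (border '')
j=24 s[j]='a': π[24]=0 (border '')
j=25 s[j]='a': π[25]=0 (border '')
j=26 s[j]='a': π[26]=0 (border '')
j=27 s[j]='a': π[27]=0 (border '')
j=28 s[j]='a': π[28]=0 (border '')
j=29 s[j]='a': π[29]=0 (border '')
j=30 s[j]='a': π[30]=0 (border '')
j=31 s[j]='b': π[31]=1 (border 'b')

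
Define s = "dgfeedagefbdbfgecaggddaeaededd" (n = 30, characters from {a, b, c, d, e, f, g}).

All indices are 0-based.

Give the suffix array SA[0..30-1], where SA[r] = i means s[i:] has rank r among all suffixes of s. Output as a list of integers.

[22, 24, 6, 17, 10, 12, 16, 29, 21, 5, 11, 28, 20, 26, 0, 23, 15, 4, 27, 25, 3, 8, 9, 2, 13, 19, 14, 7, 1, 18]

rank→(start, suffix):
  0 → (22, 'aeaededd')
  1 → (24, 'aededd')
  2 → (6, 'agefbdbfgecaggddaeaededd')
  3 → (17, 'aggddaeaededd')
  4 → (10, 'bdbfgecaggddaeaededd')
  5 → (12, 'bfgecaggddaeaededd')
  6 → (16, 'caggddaeaededd')
  7 → (29, 'd')
  8 → (21, 'daeaededd')
  9 → (5, 'dagefbdbfgecaggddaeaededd')
  10 → (11, 'dbfgecaggddaeaededd')
  11 → (28, 'dd')
  12 → (20, 'ddaeaededd')
  13 → (26, 'dedd')
  14 → (0, 'dgfeedagefbdbfgecaggddaeaededd')
  15 → (23, 'eaededd')
  16 → (15, 'ecaggddaeaededd')
  17 → (4, 'edagefbdbfgecaggddaeaededd')
  18 → (27, 'edd')
  19 → (25, 'ededd')
  20 → (3, 'eedagefbdbfgecaggddaeaededd')
  21 → (8, 'efbdbfgecaggddaeaededd')
  22 → (9, 'fbdbfgecaggddaeaededd')
  23 → (2, 'feedagefbdbfgecaggddaeaededd')
  24 → (13, 'fgecaggddaeaededd')
  25 → (19, 'gddaeaededd')
  26 → (14, 'gecaggddaeaededd')
  27 → (7, 'gefbdbfgecaggddaeaededd')
  28 → (1, 'gfeedagefbdbfgecaggddaeaededd')
  29 → (18, 'ggddaeaededd')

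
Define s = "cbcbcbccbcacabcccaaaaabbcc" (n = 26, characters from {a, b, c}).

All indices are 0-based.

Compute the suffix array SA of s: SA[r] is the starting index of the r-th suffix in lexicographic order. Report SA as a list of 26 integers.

[17, 18, 19, 20, 21, 12, 10, 22, 8, 1, 3, 23, 5, 13, 25, 16, 11, 9, 7, 0, 2, 4, 24, 15, 6, 14]

rank→(start, suffix):
  0 → (17, 'aaaaabbcc')
  1 → (18, 'aaaabbcc')
  2 → (19, 'aaabbcc')
  3 → (20, 'aabbcc')
  4 → (21, 'abbcc')
  5 → (12, 'abcccaaaaabbcc')
  6 → (10, 'acabcccaaaaabbcc')
  7 → (22, 'bbcc')
  8 → (8, 'bcacabcccaaaaabbcc')
  9 → (1, 'bcbcbccbcacabcccaaaaabbcc')
  10 → (3, 'bcbccbcacabcccaaaaabbcc')
  11 → (23, 'bcc')
  12 → (5, 'bccbcacabcccaaaaabbcc')
  13 → (13, 'bcccaaaaabbcc')
  14 → (25, 'c')
  15 → (16, 'caaaaabbcc')
  16 → (11, 'cabcccaaaaabbcc')
  17 → (9, 'cacabcccaaaaabbcc')
  18 → (7, 'cbcacabcccaaaaabbcc')
  19 → (0, 'cbcbcbccbcacabcccaaaaabbcc')
  20 → (2, 'cbcbccbcacabcccaaaaabbcc')
  21 → (4, 'cbccbcacabcccaaaaabbcc')
  22 → (24, 'cc')
  23 → (15, 'ccaaaaabbcc')
  24 → (6, 'ccbcacabcccaaaaabbcc')
  25 → (14, 'cccaaaaabbcc')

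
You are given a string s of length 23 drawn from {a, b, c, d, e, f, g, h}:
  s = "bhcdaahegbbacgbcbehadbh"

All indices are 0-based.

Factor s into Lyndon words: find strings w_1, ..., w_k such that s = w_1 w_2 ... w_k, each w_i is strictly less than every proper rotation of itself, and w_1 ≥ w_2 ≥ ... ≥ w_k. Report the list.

["bhcd", "aahegbbacgbcbehadbh"]

emit factor 1: 'bhcd' (i=0, period=4)
emit factor 2: 'aahegbbacgbcbehadbh' (i=4, period=19)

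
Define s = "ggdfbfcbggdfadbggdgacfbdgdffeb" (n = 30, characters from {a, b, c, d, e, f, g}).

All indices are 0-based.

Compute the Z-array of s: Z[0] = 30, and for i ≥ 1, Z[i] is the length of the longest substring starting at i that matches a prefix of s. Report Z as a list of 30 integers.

[30, 1, 0, 0, 0, 0, 0, 0, 4, 1, 0, 0, 0, 0, 0, 3, 1, 0, 1, 0, 0, 0, 0, 0, 1, 0, 0, 0, 0, 0]

Z[0]=30
i=1: outside box; Z[1]=1 extend→box=[1,2)
i=2: outside box; Z[2]=0
i=3: outside box; Z[3]=0
i=4: outside box; Z[4]=0
i=5: outside box; Z[5]=0
i=6: outside box; Z[6]=0
i=7: outside box; Z[7]=0
i=8: outside box; Z[8]=4 extend→box=[8,12)
i=9: min(r-i=3, Z[1]=1)=1; Z[9]=1
i=10: min(r-i=2, Z[2]=0)=0; Z[10]=0
i=11: min(r-i=1, Z[3]=0)=0; Z[11]=0
i=12: outside box; Z[12]=0
i=13: outside box; Z[13]=0
i=14: outside box; Z[14]=0
i=15: outside box; Z[15]=3 extend→box=[15,18)
i=16: min(r-i=2, Z[1]=1)=1; Z[16]=1
i=17: min(r-i=1, Z[2]=0)=0; Z[17]=0
i=18: outside box; Z[18]=1 extend→box=[18,19)
i=19: outside box; Z[19]=0
i=20: outside box; Z[20]=0
i=21: outside box; Z[21]=0
i=22: outside box; Z[22]=0
i=23: outside box; Z[23]=0
i=24: outside box; Z[24]=1 extend→box=[24,25)
i=25: outside box; Z[25]=0
i=26: outside box; Z[26]=0
i=27: outside box; Z[27]=0
i=28: outside box; Z[28]=0
i=29: outside box; Z[29]=0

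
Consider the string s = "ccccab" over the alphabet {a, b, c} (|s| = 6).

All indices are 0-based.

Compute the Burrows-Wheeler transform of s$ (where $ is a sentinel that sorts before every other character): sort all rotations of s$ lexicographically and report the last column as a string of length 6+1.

bcaccc$

rank  rotation last
    0  $ccccab  b
    1  ab$cccc  c
    2  b$cccca  a
    3  cab$ccc  c
    4  ccab$cc  c
    5  cccab$c  c
    6  ccccab$  $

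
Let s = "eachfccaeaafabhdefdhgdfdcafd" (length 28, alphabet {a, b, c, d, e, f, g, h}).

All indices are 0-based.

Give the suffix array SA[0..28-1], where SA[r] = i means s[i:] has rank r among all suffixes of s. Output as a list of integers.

rank→(start, suffix):
  0 → (9, 'aafabhdefdhgdfdcafd')
  1 → (12, 'abhdefdhgdfdcafd')
  2 → (1, 'achfccaeaafabhdefdhgdfdcafd')
  3 → (7, 'aeaafabhdefdhgdfdcafd')
  4 → (10, 'afabhdefdhgdfdcafd')
  5 → (25, 'afd')
  6 → (13, 'bhdefdhgdfdcafd')
  7 → (6, 'caeaafabhdefdhgdfdcafd')
  8 → (24, 'cafd')
  9 → (5, 'ccaeaafabhdefdhgdfdcafd')
  10 → (2, 'chfccaeaafabhdefdhgdfdcafd')
  11 → (27, 'd')
  12 → (23, 'dcafd')
  13 → (15, 'defdhgdfdcafd')
  14 → (21, 'dfdcafd')
  15 → (18, 'dhgdfdcafd')
  16 → (8, 'eaafabhdefdhgdfdcafd')
  17 → (0, 'eachfccaeaafabhdefdhgdfdcafd')
  18 → (16, 'efdhgdfdcafd')
  19 → (11, 'fabhdefdhgdfdcafd')
  20 → (4, 'fccaeaafabhdefdhgdfdcafd')
  21 → (26, 'fd')
  22 → (22, 'fdcafd')
  23 → (17, 'fdhgdfdcafd')
  24 → (20, 'gdfdcafd')
  25 → (14, 'hdefdhgdfdcafd')
  26 → (3, 'hfccaeaafabhdefdhgdfdcafd')
  27 → (19, 'hgdfdcafd')

[9, 12, 1, 7, 10, 25, 13, 6, 24, 5, 2, 27, 23, 15, 21, 18, 8, 0, 16, 11, 4, 26, 22, 17, 20, 14, 3, 19]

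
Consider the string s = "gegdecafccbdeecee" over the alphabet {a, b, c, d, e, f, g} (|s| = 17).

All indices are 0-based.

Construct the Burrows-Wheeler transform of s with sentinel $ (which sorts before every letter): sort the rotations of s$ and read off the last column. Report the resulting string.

rank  rotation            last
    0  $gegdecafccbdeecee  e
    1  afccbdeecee$gegdec  c
    2  bdeecee$gegdecafcc  c
    3  cafccbdeecee$gegde  e
    4  cbdeecee$gegdecafc  c
    5  ccbdeecee$gegdecaf  f
    6  cee$gegdecafccbdee  e
    7  decafccbdeecee$geg  g
    8  deecee$gegdecafccb  b
    9  e$gegdecafccbdeece  e
   10  ecafccbdeecee$gegd  d
   11  ecee$gegdecafccbde  e
   12  ee$gegdecafccbdeec  c
   13  eecee$gegdecafccbd  d
   14  egdecafccbdeecee$g  g
   15  fccbdeecee$gegdeca  a
   16  gdecafccbdeecee$ge  e
   17  gegdecafccbdeecee$  $

eccecfegbedecdgae$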